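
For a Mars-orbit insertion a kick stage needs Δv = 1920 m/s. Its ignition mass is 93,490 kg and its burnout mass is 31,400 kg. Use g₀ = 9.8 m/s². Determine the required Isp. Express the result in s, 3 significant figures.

ln(m₀/m_f) = ln(93490/31400) = ln(2.977) = 1.0910.
Using Δv = v_e ln(m₀/m_f): v_e = Δv / ln(m₀/m_f) = 1920 / 1.0910 = 1759.8 m/s.
Isp = v_e / g₀ = 1759.8 / 9.8 = 179.6 s.

Isp ≈ 180 s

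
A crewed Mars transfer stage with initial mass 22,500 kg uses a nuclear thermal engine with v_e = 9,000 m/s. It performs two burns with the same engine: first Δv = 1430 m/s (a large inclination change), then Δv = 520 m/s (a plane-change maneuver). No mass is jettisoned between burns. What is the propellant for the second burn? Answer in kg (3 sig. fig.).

propellant for the second burn ≈ 1080 kg

After the first burn: m = 22500 × exp(−1430/9000.0) = 22500 × 0.85309 = 19,194.5 kg.
After the second burn: m = 19,194.5 × exp(−520/9000.0) = 19,194.5 × 0.94386 = 18,116.9 kg.
Second-burn propellant = 19,194.5 − 18,116.9 = 1,077.6 kg.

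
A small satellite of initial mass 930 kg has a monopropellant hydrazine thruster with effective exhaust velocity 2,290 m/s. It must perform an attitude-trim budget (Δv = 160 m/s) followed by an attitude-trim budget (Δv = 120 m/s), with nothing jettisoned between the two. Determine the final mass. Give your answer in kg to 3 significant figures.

final mass ≈ 823 kg

After the first burn: m = 930 × exp(−160/2290.0) = 930 × 0.93252 = 867.244 kg.
After the second burn: m = 867.244 × exp(−120/2290.0) = 867.244 × 0.94895 = 822.971 kg.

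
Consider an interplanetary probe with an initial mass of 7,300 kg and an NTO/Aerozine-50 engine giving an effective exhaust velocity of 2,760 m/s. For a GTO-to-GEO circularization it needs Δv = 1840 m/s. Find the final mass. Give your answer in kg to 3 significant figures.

final mass ≈ 3750 kg

m₀/m_f = exp(Δv / v_e) = exp(1840 / 2760.0) = exp(0.6667) = 1.9477.
m_f = m₀ / 1.9477 = 7,300 / 1.9477 = 3,748.01 kg.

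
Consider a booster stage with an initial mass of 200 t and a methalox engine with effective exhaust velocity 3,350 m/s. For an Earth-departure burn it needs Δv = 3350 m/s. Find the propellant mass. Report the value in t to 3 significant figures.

propellant mass ≈ 126 t

m₀/m_f = exp(Δv / v_e) = exp(3350 / 3350.0) = exp(1.0000) = 2.7183.
m_f = 200 / 2.7183 = 73.5754 t, so propellant = m₀ − m_f = 200 − 73.5754 = 126.4246 t.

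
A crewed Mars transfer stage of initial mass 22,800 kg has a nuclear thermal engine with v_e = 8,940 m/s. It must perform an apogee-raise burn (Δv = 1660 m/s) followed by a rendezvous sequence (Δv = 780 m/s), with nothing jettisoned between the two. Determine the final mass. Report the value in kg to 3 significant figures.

final mass ≈ 17400 kg

After the first burn: m = 22800 × exp(−1660/8940.0) = 22800 × 0.83054 = 18,936.3 kg.
After the second burn: m = 18,936.3 × exp(−780/8940.0) = 18,936.3 × 0.91645 = 17,354.2 kg.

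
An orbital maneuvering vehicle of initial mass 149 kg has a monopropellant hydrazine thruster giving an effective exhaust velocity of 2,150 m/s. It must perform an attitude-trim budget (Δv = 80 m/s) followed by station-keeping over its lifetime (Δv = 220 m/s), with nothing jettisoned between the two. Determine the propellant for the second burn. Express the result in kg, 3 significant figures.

propellant for the second burn ≈ 14.0 kg

After the first burn: m = 149 × exp(−80/2150.0) = 149 × 0.96347 = 143.557 kg.
After the second burn: m = 143.557 × exp(−220/2150.0) = 143.557 × 0.90274 = 129.595 kg.
Second-burn propellant = 143.557 − 129.595 = 13.962 kg.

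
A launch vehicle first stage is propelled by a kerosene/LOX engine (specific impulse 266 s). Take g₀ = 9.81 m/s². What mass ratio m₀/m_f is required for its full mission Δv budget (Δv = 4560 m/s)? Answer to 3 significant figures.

v_e = Isp · g₀ = 266 × 9.81 = 2609.5 m/s.
Using Δv = v_e ln(m₀/m_f): m₀/m_f = exp(Δv / v_e) = exp(4560 / 2609.5) = exp(1.7475) = 5.7402.

mass ratio ≈ 5.74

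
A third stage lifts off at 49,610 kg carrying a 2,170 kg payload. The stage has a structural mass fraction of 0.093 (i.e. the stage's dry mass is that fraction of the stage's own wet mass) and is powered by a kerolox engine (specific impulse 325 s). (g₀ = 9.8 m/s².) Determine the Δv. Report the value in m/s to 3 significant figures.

Stage wet mass = m₀ − payload = 49,610 − 2,170 = 47,440 kg.
Stage dry mass = ε × stage wet mass = 0.093 × 47,440 = 4,411.92 kg.
Burnout mass m_f = stage dry + payload = 4,411.92 + 2,170 = 6,581.92 kg.
v_e = Isp · g₀ = 325 × 9.8 = 3185.0 m/s.
By the Tsiolkovsky rocket equation, Δv = v_e · ln(49,610/6,581.92) = 3185.0 × ln(7.537) = 3185.0 × 2.0199 ≈ 6433 m/s.

Δv ≈ 6430 m/s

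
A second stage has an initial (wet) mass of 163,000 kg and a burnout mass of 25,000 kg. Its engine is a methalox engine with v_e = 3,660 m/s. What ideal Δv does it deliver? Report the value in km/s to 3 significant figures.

By the Tsiolkovsky rocket equation, Δv = v_e · ln(m₀/m_f) = 3660.0 × ln(6.52) = 3660.0 × 1.8749 ≈ 6862.0 m/s.

Δv ≈ 6.86 km/s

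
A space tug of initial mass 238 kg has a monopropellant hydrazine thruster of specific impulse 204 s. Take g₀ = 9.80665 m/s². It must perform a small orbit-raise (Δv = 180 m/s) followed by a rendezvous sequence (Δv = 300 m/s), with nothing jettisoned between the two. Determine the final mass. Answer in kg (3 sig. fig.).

v_e = Isp · g₀ = 204 × 9.80665 = 2000.6 m/s.
After the first burn: m = 238 × exp(−180/2000.6) = 238 × 0.91395 = 217.52 kg.
After the second burn: m = 217.52 × exp(−300/2000.6) = 217.52 × 0.86074 = 187.228 kg.

final mass ≈ 187 kg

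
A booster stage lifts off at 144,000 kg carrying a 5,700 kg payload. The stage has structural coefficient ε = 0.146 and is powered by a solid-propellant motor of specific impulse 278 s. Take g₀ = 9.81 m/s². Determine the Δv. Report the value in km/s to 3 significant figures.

Δv ≈ 4.68 km/s

Stage wet mass = m₀ − payload = 144,000 − 5,700 = 138,300 kg.
Stage dry mass = ε × stage wet mass = 0.146 × 138,300 = 20,191.8 kg.
Burnout mass m_f = stage dry + payload = 20,191.8 + 5,700 = 25,891.8 kg.
v_e = Isp · g₀ = 278 × 9.81 = 2727.2 m/s.
From the ideal rocket equation, Δv = v_e · ln(144,000/25,891.8) = 2727.2 × ln(5.562) = 2727.2 × 1.7159 ≈ 4680 m/s.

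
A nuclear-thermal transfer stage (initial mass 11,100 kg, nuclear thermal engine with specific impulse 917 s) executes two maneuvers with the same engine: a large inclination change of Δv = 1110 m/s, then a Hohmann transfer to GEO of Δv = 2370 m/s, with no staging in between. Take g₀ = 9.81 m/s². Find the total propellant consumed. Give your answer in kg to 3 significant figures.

total propellant consumed ≈ 3560 kg

v_e = Isp · g₀ = 917 × 9.81 = 8995.8 m/s.
After the first burn: m = 11100 × exp(−1110/8995.8) = 11100 × 0.88392 = 9,811.51 kg.
After the second burn: m = 9,811.51 × exp(−2370/8995.8) = 9,811.51 × 0.76839 = 7,539.07 kg.
Total propellant = m₀ − m_final = 11100 − 7,539.07 = 3,560.93 kg.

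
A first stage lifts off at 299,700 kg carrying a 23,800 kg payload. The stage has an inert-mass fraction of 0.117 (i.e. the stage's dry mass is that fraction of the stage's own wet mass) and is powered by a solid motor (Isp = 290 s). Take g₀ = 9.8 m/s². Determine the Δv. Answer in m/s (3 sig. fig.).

Δv ≈ 4760 m/s

Stage wet mass = m₀ − payload = 299,700 − 23,800 = 275,900 kg.
Stage dry mass = ε × stage wet mass = 0.117 × 275,900 = 32,280.3 kg.
Burnout mass m_f = stage dry + payload = 32,280.3 + 23,800 = 56,080.3 kg.
v_e = Isp · g₀ = 290 × 9.8 = 2842.0 m/s.
Δv = v_e · ln(299,700/56,080.3) = 2842.0 × ln(5.344) = 2842.0 × 1.6760 ≈ 4763 m/s.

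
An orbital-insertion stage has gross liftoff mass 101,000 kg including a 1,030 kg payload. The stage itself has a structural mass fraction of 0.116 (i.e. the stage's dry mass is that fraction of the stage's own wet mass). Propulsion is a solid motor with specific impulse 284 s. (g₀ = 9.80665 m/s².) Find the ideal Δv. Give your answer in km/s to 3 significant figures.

Δv ≈ 5.79 km/s

Stage wet mass = m₀ − payload = 101,000 − 1,030 = 99,970 kg.
Stage dry mass = ε × stage wet mass = 0.116 × 99,970 = 11,596.5 kg.
Burnout mass m_f = stage dry + payload = 11,596.5 + 1,030 = 12,626.5 kg.
v_e = Isp · g₀ = 284 × 9.80665 = 2785.1 m/s.
Using Δv = v_e ln(m₀/m_f): Δv = v_e · ln(101,000/12,626.5) = 2785.1 × ln(7.999) = 2785.1 × 2.0793 ≈ 5791 m/s.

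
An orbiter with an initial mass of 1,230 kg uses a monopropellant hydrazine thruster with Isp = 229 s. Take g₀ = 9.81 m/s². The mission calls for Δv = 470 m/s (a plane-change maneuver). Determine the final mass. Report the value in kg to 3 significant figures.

v_e = Isp · g₀ = 229 × 9.81 = 2246.5 m/s.
m₀/m_f = exp(Δv / v_e) = exp(470 / 2246.5) = exp(0.2092) = 1.2327.
m_f = m₀ / 1.2327 = 1,230 / 1.2327 = 997.81 kg.

final mass ≈ 998 kg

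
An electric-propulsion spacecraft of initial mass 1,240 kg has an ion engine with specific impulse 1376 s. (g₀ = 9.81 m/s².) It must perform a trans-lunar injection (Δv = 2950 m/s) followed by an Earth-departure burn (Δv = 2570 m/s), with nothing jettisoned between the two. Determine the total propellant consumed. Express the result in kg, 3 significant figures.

total propellant consumed ≈ 416 kg

v_e = Isp · g₀ = 1376 × 9.81 = 13498.6 m/s.
After the first burn: m = 1240 × exp(−2950/13498.6) = 1240 × 0.80369 = 996.576 kg.
After the second burn: m = 996.576 × exp(−2570/13498.6) = 996.576 × 0.82664 = 823.81 kg.
Total propellant = m₀ − m_final = 1240 − 823.81 = 416.19 kg.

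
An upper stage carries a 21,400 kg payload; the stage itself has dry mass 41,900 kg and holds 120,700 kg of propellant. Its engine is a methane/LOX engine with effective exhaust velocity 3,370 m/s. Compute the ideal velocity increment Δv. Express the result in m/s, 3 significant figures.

m₀ = payload + dry + propellant = 21,400 + 41,900 + 120,700 = 184,000 kg.
m_f = payload + dry = 21,400 + 41,900 = 63,300 kg.
Using Δv = v_e ln(m₀/m_f): Δv = v_e · ln(m₀/m_f) = 3370.0 × ln(2.907) = 3370.0 × 1.0671 ≈ 3596.0 m/s.

Δv ≈ 3600 m/s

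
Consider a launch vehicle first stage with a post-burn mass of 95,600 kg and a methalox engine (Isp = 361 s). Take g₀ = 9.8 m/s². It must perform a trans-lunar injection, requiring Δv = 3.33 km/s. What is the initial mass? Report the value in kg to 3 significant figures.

initial mass ≈ 245000 kg

v_e = Isp · g₀ = 361 × 9.8 = 3537.8 m/s.
Using Δv = v_e ln(m₀/m_f): m₀/m_f = exp(Δv / v_e) = exp(3330 / 3537.8) = exp(0.9413) = 2.5632.
m₀ = m_f × 2.5632 = 95,600 × 2.5632 = 245,042 kg.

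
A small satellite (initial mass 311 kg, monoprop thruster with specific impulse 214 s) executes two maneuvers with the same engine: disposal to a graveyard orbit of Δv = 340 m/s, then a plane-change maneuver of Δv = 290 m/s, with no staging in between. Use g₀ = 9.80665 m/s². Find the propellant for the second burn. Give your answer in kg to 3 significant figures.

v_e = Isp · g₀ = 214 × 9.80665 = 2098.6 m/s.
After the first burn: m = 311 × exp(−340/2098.6) = 311 × 0.85043 = 264.484 kg.
After the second burn: m = 264.484 × exp(−290/2098.6) = 264.484 × 0.87094 = 230.35 kg.
Second-burn propellant = 264.484 − 230.35 = 34.134 kg.

propellant for the second burn ≈ 34.1 kg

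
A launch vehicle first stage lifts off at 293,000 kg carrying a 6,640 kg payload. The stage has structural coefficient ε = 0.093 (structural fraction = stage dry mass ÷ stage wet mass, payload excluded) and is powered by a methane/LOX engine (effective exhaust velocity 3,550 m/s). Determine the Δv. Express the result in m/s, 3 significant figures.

Stage wet mass = m₀ − payload = 293,000 − 6,640 = 286,360 kg.
Stage dry mass = ε × stage wet mass = 0.093 × 286,360 = 26,631.5 kg.
Burnout mass m_f = stage dry + payload = 26,631.5 + 6,640 = 33,271.5 kg.
Δv = v_e · ln(293,000/33,271.5) = 3550.0 × ln(8.806) = 3550.0 × 2.1755 ≈ 7723 m/s.

Δv ≈ 7720 m/s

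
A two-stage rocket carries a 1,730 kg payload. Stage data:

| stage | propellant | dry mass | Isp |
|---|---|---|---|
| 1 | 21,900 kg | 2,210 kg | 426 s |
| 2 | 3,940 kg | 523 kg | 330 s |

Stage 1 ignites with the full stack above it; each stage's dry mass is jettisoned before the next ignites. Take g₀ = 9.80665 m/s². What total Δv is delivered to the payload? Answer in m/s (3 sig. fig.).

Ignition mass of stage 1 = 21,900+2,210 + 3,940+523 + 1,730 = 30,303 kg.
Stage 1: m₀ = 30,303 kg, m_f = 30,303 − 21,900 = 8,403 kg; Δv = 426×9.80665×ln(3.606) = 4177.6×1.2827 ≈ 5358 m/s.
Stage 2: m₀ = 6,193 kg, m_f = 6,193 − 3,940 = 2,253 kg; Δv = 330×9.80665×ln(2.749) = 3236.2×1.0112 ≈ 3272 m/s.
Total Δv = 5358 + 3272 = 8630 m/s.

Δv ≈ 8630 m/s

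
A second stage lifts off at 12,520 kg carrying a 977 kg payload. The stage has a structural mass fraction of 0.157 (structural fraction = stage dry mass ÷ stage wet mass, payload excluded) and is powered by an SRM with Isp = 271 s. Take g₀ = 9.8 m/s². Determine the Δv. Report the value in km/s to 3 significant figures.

Stage wet mass = m₀ − payload = 12,520 − 977 = 11,543 kg.
Stage dry mass = ε × stage wet mass = 0.157 × 11,543 = 1,812.25 kg.
Burnout mass m_f = stage dry + payload = 1,812.25 + 977 = 2,789.25 kg.
v_e = Isp · g₀ = 271 × 9.8 = 2655.8 m/s.
From the ideal rocket equation, Δv = v_e · ln(12,520/2,789.25) = 2655.8 × ln(4.489) = 2655.8 × 1.5016 ≈ 3988 m/s.

Δv ≈ 3.99 km/s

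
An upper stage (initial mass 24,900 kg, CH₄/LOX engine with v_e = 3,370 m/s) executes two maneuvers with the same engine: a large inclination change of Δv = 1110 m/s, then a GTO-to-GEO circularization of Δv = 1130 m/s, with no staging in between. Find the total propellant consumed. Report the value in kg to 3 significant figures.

total propellant consumed ≈ 12100 kg

After the first burn: m = 24900 × exp(−1110/3370.0) = 24900 × 0.71937 = 17,912.3 kg.
After the second burn: m = 17,912.3 × exp(−1130/3370.0) = 17,912.3 × 0.71512 = 12,809.4 kg.
Total propellant = m₀ − m_final = 24900 − 12,809.4 = 12,090.6 kg.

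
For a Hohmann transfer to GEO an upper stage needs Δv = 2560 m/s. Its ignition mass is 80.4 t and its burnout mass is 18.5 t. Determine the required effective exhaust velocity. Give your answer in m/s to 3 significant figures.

ln(m₀/m_f) = ln(80400/18500) = ln(4.346) = 1.4692.
v_e = Δv / ln(m₀/m_f) = 2560 / 1.4692 = 1742.4 m/s.

v_e ≈ 1740 m/s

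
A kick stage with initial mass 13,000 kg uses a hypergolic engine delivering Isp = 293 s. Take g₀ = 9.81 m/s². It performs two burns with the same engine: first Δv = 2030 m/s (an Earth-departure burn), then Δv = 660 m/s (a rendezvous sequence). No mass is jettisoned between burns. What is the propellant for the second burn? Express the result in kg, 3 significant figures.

v_e = Isp · g₀ = 293 × 9.81 = 2874.3 m/s.
After the first burn: m = 13000 × exp(−2030/2874.3) = 13000 × 0.49349 = 6,415.37 kg.
After the second burn: m = 6,415.37 × exp(−660/2874.3) = 6,415.37 × 0.79484 = 5,099.19 kg.
Second-burn propellant = 6,415.37 − 5,099.19 = 1,316.18 kg.

propellant for the second burn ≈ 1320 kg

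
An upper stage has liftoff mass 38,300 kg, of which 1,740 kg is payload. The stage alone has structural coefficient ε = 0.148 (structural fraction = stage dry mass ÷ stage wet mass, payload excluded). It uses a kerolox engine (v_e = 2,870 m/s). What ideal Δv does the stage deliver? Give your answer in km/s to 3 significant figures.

Stage wet mass = m₀ − payload = 38,300 − 1,740 = 36,560 kg.
Stage dry mass = ε × stage wet mass = 0.148 × 36,560 = 5,410.88 kg.
Burnout mass m_f = stage dry + payload = 5,410.88 + 1,740 = 7,150.88 kg.
Using Δv = v_e ln(m₀/m_f): Δv = v_e · ln(38,300/7,150.88) = 2870.0 × ln(5.356) = 2870.0 × 1.6782 ≈ 4816 m/s.

Δv ≈ 4.82 km/s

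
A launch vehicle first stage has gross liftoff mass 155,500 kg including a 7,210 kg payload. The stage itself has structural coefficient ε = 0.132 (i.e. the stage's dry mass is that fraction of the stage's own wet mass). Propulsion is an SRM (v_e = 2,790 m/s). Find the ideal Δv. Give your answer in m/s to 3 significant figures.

Stage wet mass = m₀ − payload = 155,500 − 7,210 = 148,290 kg.
Stage dry mass = ε × stage wet mass = 0.132 × 148,290 = 19,574.3 kg.
Burnout mass m_f = stage dry + payload = 19,574.3 + 7,210 = 26,784.3 kg.
Using Δv = v_e ln(m₀/m_f): Δv = v_e · ln(155,500/26,784.3) = 2790.0 × ln(5.806) = 2790.0 × 1.7588 ≈ 4907 m/s.

Δv ≈ 4910 m/s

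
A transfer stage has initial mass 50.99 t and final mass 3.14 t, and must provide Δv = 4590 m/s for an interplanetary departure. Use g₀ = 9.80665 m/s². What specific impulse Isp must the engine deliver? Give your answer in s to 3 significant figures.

ln(m₀/m_f) = ln(50990/3140) = ln(16.24) = 2.7874.
v_e = Δv / ln(m₀/m_f) = 4590 / 2.7874 = 1646.7 m/s.
Isp = v_e / g₀ = 1646.7 / 9.80665 = 167.9 s.

Isp ≈ 168 s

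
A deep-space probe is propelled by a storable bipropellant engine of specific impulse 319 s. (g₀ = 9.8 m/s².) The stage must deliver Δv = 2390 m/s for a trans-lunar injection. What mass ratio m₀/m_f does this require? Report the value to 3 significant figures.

v_e = Isp · g₀ = 319 × 9.8 = 3126.2 m/s.
Rocket equation: m₀/m_f = exp(Δv / v_e) = exp(2390 / 3126.2) = exp(0.7645) = 2.1479.

mass ratio ≈ 2.15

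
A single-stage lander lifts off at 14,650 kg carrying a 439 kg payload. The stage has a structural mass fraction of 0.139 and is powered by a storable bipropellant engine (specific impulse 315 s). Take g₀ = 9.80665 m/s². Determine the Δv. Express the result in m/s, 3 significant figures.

Stage wet mass = m₀ − payload = 14,650 − 439 = 14,211 kg.
Stage dry mass = ε × stage wet mass = 0.139 × 14,211 = 1,975.33 kg.
Burnout mass m_f = stage dry + payload = 1,975.33 + 439 = 2,414.33 kg.
v_e = Isp · g₀ = 315 × 9.80665 = 3089.1 m/s.
Δv = v_e · ln(14,650/2,414.33) = 3089.1 × ln(6.068) = 3089.1 × 1.8030 ≈ 5570 m/s.

Δv ≈ 5570 m/s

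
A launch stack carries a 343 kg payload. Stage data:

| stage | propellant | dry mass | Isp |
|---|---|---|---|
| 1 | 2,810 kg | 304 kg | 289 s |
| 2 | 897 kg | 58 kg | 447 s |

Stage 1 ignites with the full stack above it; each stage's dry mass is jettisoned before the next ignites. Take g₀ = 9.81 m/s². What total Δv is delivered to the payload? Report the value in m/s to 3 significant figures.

Δv ≈ 8020 m/s

Ignition mass of stage 1 = 2,810+304 + 897+58 + 343 = 4,412 kg.
Stage 1: m₀ = 4,412 kg, m_f = 4,412 − 2,810 = 1,602 kg; Δv = 289×9.81×ln(2.754) = 2835.1×1.0131 ≈ 2872 m/s.
Stage 2: m₀ = 1,298 kg, m_f = 1,298 − 897 = 401 kg; Δv = 447×9.81×ln(3.237) = 4385.1×1.1746 ≈ 5151 m/s.
Total Δv = 2872 + 5151 = 8023 m/s.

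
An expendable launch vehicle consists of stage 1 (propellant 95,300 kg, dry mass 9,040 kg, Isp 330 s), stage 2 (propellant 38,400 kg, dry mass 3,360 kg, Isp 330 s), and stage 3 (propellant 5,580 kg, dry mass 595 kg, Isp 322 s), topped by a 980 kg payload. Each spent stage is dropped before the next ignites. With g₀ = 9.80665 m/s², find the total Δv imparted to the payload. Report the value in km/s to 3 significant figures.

Ignition mass of stage 1 = 95,300+9,040 + 38,400+3,360 + 5,580+595 + 980 = 153,255 kg.
Stage 1: m₀ = 153,255 kg, m_f = 153,255 − 95,300 = 57,955 kg; Δv = 330×9.80665×ln(2.644) = 3236.2×0.9724 ≈ 3147 m/s.
Stage 2: m₀ = 48,915 kg, m_f = 48,915 − 38,400 = 10,515 kg; Δv = 330×9.80665×ln(4.652) = 3236.2×1.5373 ≈ 4975 m/s.
Stage 3: m₀ = 7,155 kg, m_f = 7,155 − 5,580 = 1,575 kg; Δv = 322×9.80665×ln(4.543) = 3157.7×1.5136 ≈ 4779 m/s.
Total Δv = 3147 + 4975 + 4779 = 12901 m/s.

Δv ≈ 12.9 km/s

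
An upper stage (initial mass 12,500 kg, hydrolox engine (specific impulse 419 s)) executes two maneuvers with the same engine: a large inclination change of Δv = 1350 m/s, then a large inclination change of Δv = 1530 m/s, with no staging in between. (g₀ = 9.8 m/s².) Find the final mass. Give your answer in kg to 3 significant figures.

final mass ≈ 6200 kg

v_e = Isp · g₀ = 419 × 9.8 = 4106.2 m/s.
After the first burn: m = 12500 × exp(−1350/4106.2) = 12500 × 0.71981 = 8,997.63 kg.
After the second burn: m = 8,997.63 × exp(−1530/4106.2) = 8,997.63 × 0.68894 = 6,198.83 kg.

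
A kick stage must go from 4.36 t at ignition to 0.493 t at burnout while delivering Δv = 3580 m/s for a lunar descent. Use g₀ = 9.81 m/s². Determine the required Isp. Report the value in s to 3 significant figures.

Isp ≈ 167 s

ln(m₀/m_f) = ln(4360/493) = ln(8.844) = 2.1797.
v_e = Δv / ln(m₀/m_f) = 3580 / 2.1797 = 1642.4 m/s.
Isp = v_e / g₀ = 1642.4 / 9.81 = 167.4 s.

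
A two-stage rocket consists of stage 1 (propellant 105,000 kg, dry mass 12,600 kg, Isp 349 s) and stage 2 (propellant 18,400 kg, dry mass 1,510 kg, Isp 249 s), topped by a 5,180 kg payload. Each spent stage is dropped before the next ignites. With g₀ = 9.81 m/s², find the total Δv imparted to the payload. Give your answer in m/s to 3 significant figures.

Ignition mass of stage 1 = 105,000+12,600 + 18,400+1,510 + 5,180 = 142,690 kg.
Stage 1: m₀ = 142,690 kg, m_f = 142,690 − 105,000 = 37,690 kg; Δv = 349×9.81×ln(3.786) = 3423.7×1.3313 ≈ 4558 m/s.
Stage 2: m₀ = 25,090 kg, m_f = 25,090 − 18,400 = 6,690 kg; Δv = 249×9.81×ln(3.75) = 2442.7×1.3219 ≈ 3229 m/s.
Total Δv = 4558 + 3229 = 7787 m/s.

Δv ≈ 7790 m/s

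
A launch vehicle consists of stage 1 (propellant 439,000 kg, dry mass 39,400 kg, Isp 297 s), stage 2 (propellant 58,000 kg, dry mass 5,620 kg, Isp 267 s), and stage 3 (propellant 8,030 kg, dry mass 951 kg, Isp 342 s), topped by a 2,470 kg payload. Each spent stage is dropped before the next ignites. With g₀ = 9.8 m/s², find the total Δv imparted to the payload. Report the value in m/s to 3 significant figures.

Δv ≈ 12500 m/s

Ignition mass of stage 1 = 439,000+39,400 + 58,000+5,620 + 8,030+951 + 2,470 = 553,471 kg.
Stage 1: m₀ = 553,471 kg, m_f = 553,471 − 439,000 = 114,471 kg; Δv = 297×9.8×ln(4.835) = 2910.6×1.5759 ≈ 4587 m/s.
Stage 2: m₀ = 75,071 kg, m_f = 75,071 − 58,000 = 17,071 kg; Δv = 267×9.8×ln(4.398) = 2616.6×1.4811 ≈ 3875 m/s.
Stage 3: m₀ = 11,451 kg, m_f = 11,451 − 8,030 = 3,421 kg; Δv = 342×9.8×ln(3.347) = 3351.6×1.2081 ≈ 4049 m/s.
Total Δv = 4587 + 3875 + 4049 = 12511 m/s.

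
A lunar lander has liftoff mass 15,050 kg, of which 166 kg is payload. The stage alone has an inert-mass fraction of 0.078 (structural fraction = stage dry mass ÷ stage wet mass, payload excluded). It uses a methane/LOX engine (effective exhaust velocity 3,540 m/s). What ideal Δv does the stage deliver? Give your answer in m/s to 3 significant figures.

Δv ≈ 8600 m/s

Stage wet mass = m₀ − payload = 15,050 − 166 = 14,884 kg.
Stage dry mass = ε × stage wet mass = 0.078 × 14,884 = 1,160.95 kg.
Burnout mass m_f = stage dry + payload = 1,160.95 + 166 = 1,326.95 kg.
Rocket equation: Δv = v_e · ln(15,050/1,326.95) = 3540.0 × ln(11.34) = 3540.0 × 2.4285 ≈ 8597 m/s.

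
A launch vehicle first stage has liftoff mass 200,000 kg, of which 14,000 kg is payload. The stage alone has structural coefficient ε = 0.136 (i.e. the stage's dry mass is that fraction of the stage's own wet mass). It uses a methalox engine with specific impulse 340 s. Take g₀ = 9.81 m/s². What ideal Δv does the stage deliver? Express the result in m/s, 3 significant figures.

Δv ≈ 5430 m/s

Stage wet mass = m₀ − payload = 200,000 − 14,000 = 186,000 kg.
Stage dry mass = ε × stage wet mass = 0.136 × 186,000 = 25,296 kg.
Burnout mass m_f = stage dry + payload = 25,296 + 14,000 = 39,296 kg.
v_e = Isp · g₀ = 340 × 9.81 = 3335.4 m/s.
From the ideal rocket equation, Δv = v_e · ln(200,000/39,296) = 3335.4 × ln(5.09) = 3335.4 × 1.6272 ≈ 5427 m/s.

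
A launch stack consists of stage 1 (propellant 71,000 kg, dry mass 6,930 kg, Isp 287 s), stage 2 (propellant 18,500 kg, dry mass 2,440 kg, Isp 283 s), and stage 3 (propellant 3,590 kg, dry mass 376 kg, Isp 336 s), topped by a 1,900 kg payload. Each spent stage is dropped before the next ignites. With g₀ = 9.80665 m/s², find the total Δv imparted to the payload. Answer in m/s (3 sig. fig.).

Ignition mass of stage 1 = 71,000+6,930 + 18,500+2,440 + 3,590+376 + 1,900 = 104,736 kg.
Stage 1: m₀ = 104,736 kg, m_f = 104,736 − 71,000 = 33,736 kg; Δv = 287×9.80665×ln(3.105) = 2814.5×1.1329 ≈ 3188 m/s.
Stage 2: m₀ = 26,806 kg, m_f = 26,806 − 18,500 = 8,306 kg; Δv = 283×9.80665×ln(3.227) = 2775.3×1.1716 ≈ 3252 m/s.
Stage 3: m₀ = 5,866 kg, m_f = 5,866 − 3,590 = 2,276 kg; Δv = 336×9.80665×ln(2.577) = 3295.0×0.9468 ≈ 3120 m/s.
Total Δv = 3188 + 3252 + 3120 = 9560 m/s.

Δv ≈ 9560 m/s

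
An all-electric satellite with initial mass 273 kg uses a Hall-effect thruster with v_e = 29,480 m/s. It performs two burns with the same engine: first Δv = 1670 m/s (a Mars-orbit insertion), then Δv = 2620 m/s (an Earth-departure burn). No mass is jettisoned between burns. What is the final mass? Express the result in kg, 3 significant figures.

After the first burn: m = 273 × exp(−1670/29480.0) = 273 × 0.94493 = 257.966 kg.
After the second burn: m = 257.966 × exp(−2620/29480.0) = 257.966 × 0.91496 = 236.029 kg.

final mass ≈ 236 kg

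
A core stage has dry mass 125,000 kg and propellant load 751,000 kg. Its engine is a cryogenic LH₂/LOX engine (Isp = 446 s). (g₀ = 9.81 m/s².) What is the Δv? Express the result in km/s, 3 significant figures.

v_e = Isp · g₀ = 446 × 9.81 = 4375.3 m/s.
m₀ = m_dry + m_prop = 125,000 + 751,000 = 876,000 kg.
Δv = v_e · ln(m₀/m_f) = 4375.3 × ln(7.008) = 4375.3 × 1.9471 ≈ 8518.9 m/s.

Δv ≈ 8.52 km/s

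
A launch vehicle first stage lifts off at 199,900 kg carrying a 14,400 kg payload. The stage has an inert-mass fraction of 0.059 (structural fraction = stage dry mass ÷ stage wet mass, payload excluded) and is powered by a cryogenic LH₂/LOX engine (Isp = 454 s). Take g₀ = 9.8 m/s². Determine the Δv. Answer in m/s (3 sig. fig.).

Stage wet mass = m₀ − payload = 199,900 − 14,400 = 185,500 kg.
Stage dry mass = ε × stage wet mass = 0.059 × 185,500 = 10,944.5 kg.
Burnout mass m_f = stage dry + payload = 10,944.5 + 14,400 = 25,344.5 kg.
v_e = Isp · g₀ = 454 × 9.8 = 4449.2 m/s.
Δv = v_e · ln(199,900/25,344.5) = 4449.2 × ln(7.887) = 4449.2 × 2.0653 ≈ 9189 m/s.

Δv ≈ 9190 m/s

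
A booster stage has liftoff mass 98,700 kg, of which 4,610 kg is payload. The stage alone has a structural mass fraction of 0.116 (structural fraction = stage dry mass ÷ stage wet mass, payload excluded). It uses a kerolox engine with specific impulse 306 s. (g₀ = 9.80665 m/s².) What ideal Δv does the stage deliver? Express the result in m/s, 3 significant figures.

Δv ≈ 5550 m/s

Stage wet mass = m₀ − payload = 98,700 − 4,610 = 94,090 kg.
Stage dry mass = ε × stage wet mass = 0.116 × 94,090 = 10,914.4 kg.
Burnout mass m_f = stage dry + payload = 10,914.4 + 4,610 = 15,524.4 kg.
v_e = Isp · g₀ = 306 × 9.80665 = 3000.8 m/s.
Rocket equation: Δv = v_e · ln(98,700/15,524.4) = 3000.8 × ln(6.358) = 3000.8 × 1.8497 ≈ 5551 m/s.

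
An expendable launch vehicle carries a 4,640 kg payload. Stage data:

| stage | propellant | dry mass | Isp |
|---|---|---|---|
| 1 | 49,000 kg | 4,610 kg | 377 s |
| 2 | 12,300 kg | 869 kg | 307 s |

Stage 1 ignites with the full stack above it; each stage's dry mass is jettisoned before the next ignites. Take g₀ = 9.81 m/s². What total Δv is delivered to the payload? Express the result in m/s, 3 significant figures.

Ignition mass of stage 1 = 49,000+4,610 + 12,300+869 + 4,640 = 71,419 kg.
Stage 1: m₀ = 71,419 kg, m_f = 71,419 − 49,000 = 22,419 kg; Δv = 377×9.81×ln(3.186) = 3698.4×1.1587 ≈ 4285 m/s.
Stage 2: m₀ = 17,809 kg, m_f = 17,809 − 12,300 = 5,509 kg; Δv = 307×9.81×ln(3.233) = 3011.7×1.1733 ≈ 3534 m/s.
Total Δv = 4285 + 3534 = 7819 m/s.

Δv ≈ 7820 m/s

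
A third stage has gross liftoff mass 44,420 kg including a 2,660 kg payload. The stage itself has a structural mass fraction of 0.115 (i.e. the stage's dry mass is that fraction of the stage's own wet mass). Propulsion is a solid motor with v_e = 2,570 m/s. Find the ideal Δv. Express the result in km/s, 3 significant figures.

Δv ≈ 4.58 km/s

Stage wet mass = m₀ − payload = 44,420 − 2,660 = 41,760 kg.
Stage dry mass = ε × stage wet mass = 0.115 × 41,760 = 4,802.4 kg.
Burnout mass m_f = stage dry + payload = 4,802.4 + 2,660 = 7,462.4 kg.
Rocket equation: Δv = v_e · ln(44,420/7,462.4) = 2570.0 × ln(5.953) = 2570.0 × 1.7838 ≈ 4584 m/s.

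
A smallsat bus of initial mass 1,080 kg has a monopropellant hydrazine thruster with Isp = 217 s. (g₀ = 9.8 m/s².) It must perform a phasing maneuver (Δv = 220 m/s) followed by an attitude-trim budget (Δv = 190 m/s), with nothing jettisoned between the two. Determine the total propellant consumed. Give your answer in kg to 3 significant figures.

v_e = Isp · g₀ = 217 × 9.8 = 2126.6 m/s.
After the first burn: m = 1080 × exp(−220/2126.6) = 1080 × 0.90172 = 973.858 kg.
After the second burn: m = 973.858 × exp(−190/2126.6) = 973.858 × 0.91453 = 890.622 kg.
Total propellant = m₀ − m_final = 1080 − 890.622 = 189.378 kg.

total propellant consumed ≈ 189 kg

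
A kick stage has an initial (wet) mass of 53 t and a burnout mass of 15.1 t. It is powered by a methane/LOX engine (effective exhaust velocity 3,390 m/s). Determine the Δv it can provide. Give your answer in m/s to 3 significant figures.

Δv ≈ 4260 m/s

Using Δv = v_e ln(m₀/m_f): Δv = v_e · ln(m₀/m_f) = 3390.0 × ln(3.51) = 3390.0 × 1.2556 ≈ 4256.5 m/s.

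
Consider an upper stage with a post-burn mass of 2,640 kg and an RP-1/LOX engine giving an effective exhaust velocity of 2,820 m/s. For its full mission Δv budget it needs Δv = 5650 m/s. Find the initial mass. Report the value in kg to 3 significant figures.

From the ideal rocket equation, m₀/m_f = exp(Δv / v_e) = exp(5650 / 2820.0) = exp(2.0035) = 7.4153.
m₀ = m_f × 7.4153 = 2,640 × 7.4153 = 19,576.4 kg.

initial mass ≈ 19600 kg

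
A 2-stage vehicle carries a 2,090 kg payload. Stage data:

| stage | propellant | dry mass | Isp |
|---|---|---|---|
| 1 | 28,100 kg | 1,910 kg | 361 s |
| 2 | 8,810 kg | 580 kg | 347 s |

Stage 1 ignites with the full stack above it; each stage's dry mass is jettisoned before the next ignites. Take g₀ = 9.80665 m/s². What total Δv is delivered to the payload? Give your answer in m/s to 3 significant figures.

Δv ≈ 8970 m/s

Ignition mass of stage 1 = 28,100+1,910 + 8,810+580 + 2,090 = 41,490 kg.
Stage 1: m₀ = 41,490 kg, m_f = 41,490 − 28,100 = 13,390 kg; Δv = 361×9.80665×ln(3.099) = 3540.2×1.1309 ≈ 4004 m/s.
Stage 2: m₀ = 11,480 kg, m_f = 11,480 − 8,810 = 2,670 kg; Δv = 347×9.80665×ln(4.3) = 3402.9×1.4585 ≈ 4963 m/s.
Total Δv = 4004 + 4963 = 8967 m/s.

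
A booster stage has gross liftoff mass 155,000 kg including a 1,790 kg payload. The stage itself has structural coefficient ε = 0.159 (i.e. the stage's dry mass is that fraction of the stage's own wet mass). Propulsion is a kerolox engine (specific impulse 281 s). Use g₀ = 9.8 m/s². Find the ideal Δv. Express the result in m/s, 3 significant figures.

Δv ≈ 4900 m/s

Stage wet mass = m₀ − payload = 155,000 − 1,790 = 153,210 kg.
Stage dry mass = ε × stage wet mass = 0.159 × 153,210 = 24,360.4 kg.
Burnout mass m_f = stage dry + payload = 24,360.4 + 1,790 = 26,150.4 kg.
v_e = Isp · g₀ = 281 × 9.8 = 2753.8 m/s.
From the ideal rocket equation, Δv = v_e · ln(155,000/26,150.4) = 2753.8 × ln(5.927) = 2753.8 × 1.7796 ≈ 4901 m/s.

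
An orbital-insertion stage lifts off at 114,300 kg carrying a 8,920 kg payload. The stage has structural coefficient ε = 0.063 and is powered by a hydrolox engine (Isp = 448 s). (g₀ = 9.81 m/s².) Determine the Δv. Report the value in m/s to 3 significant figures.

Stage wet mass = m₀ − payload = 114,300 − 8,920 = 105,380 kg.
Stage dry mass = ε × stage wet mass = 0.063 × 105,380 = 6,638.94 kg.
Burnout mass m_f = stage dry + payload = 6,638.94 + 8,920 = 15,558.94 kg.
v_e = Isp · g₀ = 448 × 9.81 = 4394.9 m/s.
Using Δv = v_e ln(m₀/m_f): Δv = v_e · ln(114,300/15,558.94) = 4394.9 × ln(7.346) = 4394.9 × 1.9942 ≈ 8764 m/s.

Δv ≈ 8760 m/s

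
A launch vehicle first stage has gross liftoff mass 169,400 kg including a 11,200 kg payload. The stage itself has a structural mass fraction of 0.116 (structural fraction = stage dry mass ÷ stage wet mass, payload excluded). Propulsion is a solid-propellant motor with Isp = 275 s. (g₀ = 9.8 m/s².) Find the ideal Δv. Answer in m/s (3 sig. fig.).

Stage wet mass = m₀ − payload = 169,400 − 11,200 = 158,200 kg.
Stage dry mass = ε × stage wet mass = 0.116 × 158,200 = 18,351.2 kg.
Burnout mass m_f = stage dry + payload = 18,351.2 + 11,200 = 29,551.2 kg.
v_e = Isp · g₀ = 275 × 9.8 = 2695.0 m/s.
Using Δv = v_e ln(m₀/m_f): Δv = v_e · ln(169,400/29,551.2) = 2695.0 × ln(5.732) = 2695.0 × 1.7461 ≈ 4706 m/s.

Δv ≈ 4710 m/s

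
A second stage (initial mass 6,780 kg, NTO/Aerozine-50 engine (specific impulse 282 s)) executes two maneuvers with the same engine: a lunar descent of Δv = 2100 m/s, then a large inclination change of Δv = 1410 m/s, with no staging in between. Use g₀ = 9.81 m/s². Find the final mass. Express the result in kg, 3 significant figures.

final mass ≈ 1910 kg

v_e = Isp · g₀ = 282 × 9.81 = 2766.4 m/s.
After the first burn: m = 6780 × exp(−2100/2766.4) = 6780 × 0.46809 = 3,173.65 kg.
After the second burn: m = 3,173.65 × exp(−1410/2766.4) = 3,173.65 × 0.60069 = 1,906.38 kg.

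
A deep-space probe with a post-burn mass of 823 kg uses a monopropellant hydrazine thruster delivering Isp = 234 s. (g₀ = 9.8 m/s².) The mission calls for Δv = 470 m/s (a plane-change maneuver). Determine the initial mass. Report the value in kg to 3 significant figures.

initial mass ≈ 1010 kg

v_e = Isp · g₀ = 234 × 9.8 = 2293.2 m/s.
m₀/m_f = exp(Δv / v_e) = exp(470 / 2293.2) = exp(0.2050) = 1.2275.
m₀ = m_f × 1.2275 = 823 × 1.2275 = 1,010.23 kg.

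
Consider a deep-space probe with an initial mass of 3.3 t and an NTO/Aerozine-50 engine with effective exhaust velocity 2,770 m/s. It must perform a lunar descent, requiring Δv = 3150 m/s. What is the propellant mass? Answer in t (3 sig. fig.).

From the ideal rocket equation, m₀/m_f = exp(Δv / v_e) = exp(3150 / 2770.0) = exp(1.1372) = 3.1180.
m_f = 3.3 / 3.1180 = 1.05837 t, so propellant = m₀ − m_f = 3.3 − 1.05837 = 2.24163 t.

propellant mass ≈ 2.24 t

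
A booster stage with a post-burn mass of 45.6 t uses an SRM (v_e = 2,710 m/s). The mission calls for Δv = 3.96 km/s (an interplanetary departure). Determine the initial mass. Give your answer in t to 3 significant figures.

initial mass ≈ 197 t

m₀/m_f = exp(Δv / v_e) = exp(3960 / 2710.0) = exp(1.4613) = 4.3114.
m₀ = m_f × 4.3114 = 45.6 × 4.3114 = 196.6 t.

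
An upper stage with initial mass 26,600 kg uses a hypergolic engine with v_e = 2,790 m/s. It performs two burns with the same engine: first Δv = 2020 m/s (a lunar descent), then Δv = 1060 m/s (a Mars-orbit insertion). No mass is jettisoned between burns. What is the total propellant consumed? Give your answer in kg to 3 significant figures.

After the first burn: m = 26600 × exp(−2020/2790.0) = 26600 × 0.48480 = 12,895.7 kg.
After the second burn: m = 12,895.7 × exp(−1060/2790.0) = 12,895.7 × 0.68391 = 8,819.5 kg.
Total propellant = m₀ − m_final = 26600 − 8,819.5 = 17,780.5 kg.

total propellant consumed ≈ 17800 kg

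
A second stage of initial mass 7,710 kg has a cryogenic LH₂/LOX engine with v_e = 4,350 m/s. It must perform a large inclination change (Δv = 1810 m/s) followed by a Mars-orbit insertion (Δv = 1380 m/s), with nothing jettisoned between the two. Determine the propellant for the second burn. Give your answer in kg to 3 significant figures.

After the first burn: m = 7710 × exp(−1810/4350.0) = 7710 × 0.65962 = 5,085.67 kg.
After the second burn: m = 5,085.67 × exp(−1380/4350.0) = 5,085.67 × 0.72815 = 3,703.13 kg.
Second-burn propellant = 5,085.67 − 3,703.13 = 1,382.54 kg.

propellant for the second burn ≈ 1380 kg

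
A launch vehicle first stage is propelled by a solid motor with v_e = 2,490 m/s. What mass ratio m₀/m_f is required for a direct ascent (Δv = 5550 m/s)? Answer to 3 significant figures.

mass ratio ≈ 9.29

m₀/m_f = exp(Δv / v_e) = exp(5550 / 2490.0) = exp(2.2289) = 9.2898.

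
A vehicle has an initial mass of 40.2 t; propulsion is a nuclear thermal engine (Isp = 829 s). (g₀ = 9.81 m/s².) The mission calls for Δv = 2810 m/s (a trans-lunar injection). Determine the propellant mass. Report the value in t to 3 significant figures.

v_e = Isp · g₀ = 829 × 9.81 = 8132.5 m/s.
m₀/m_f = exp(Δv / v_e) = exp(2810 / 8132.5) = exp(0.3455) = 1.4127.
m_f = 40.2 / 1.4127 = 28.4561 t, so propellant = m₀ − m_f = 40.2 − 28.4561 = 11.7439 t.

propellant mass ≈ 11.7 t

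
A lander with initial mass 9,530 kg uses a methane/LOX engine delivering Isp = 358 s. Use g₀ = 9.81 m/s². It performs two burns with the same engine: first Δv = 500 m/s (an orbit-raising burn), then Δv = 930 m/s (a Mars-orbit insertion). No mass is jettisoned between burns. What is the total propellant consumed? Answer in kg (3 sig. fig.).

total propellant consumed ≈ 3190 kg

v_e = Isp · g₀ = 358 × 9.81 = 3512.0 m/s.
After the first burn: m = 9530 × exp(−500/3512.0) = 9530 × 0.86730 = 8,265.37 kg.
After the second burn: m = 8,265.37 × exp(−930/3512.0) = 8,265.37 × 0.76735 = 6,342.43 kg.
Total propellant = m₀ − m_final = 9530 − 6,342.43 = 3,187.57 kg.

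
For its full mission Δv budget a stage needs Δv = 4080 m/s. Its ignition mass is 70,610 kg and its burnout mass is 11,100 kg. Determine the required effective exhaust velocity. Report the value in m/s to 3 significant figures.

ln(m₀/m_f) = ln(70610/11100) = ln(6.361) = 1.8502.
By the Tsiolkovsky rocket equation, v_e = Δv / ln(m₀/m_f) = 4080 / 1.8502 = 2205.1 m/s.

v_e ≈ 2210 m/s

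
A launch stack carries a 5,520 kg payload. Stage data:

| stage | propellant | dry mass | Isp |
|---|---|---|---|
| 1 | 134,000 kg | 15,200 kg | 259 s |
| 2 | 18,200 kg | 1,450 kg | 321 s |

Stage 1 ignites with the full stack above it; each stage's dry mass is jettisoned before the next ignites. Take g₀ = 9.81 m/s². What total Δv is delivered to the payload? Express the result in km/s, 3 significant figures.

Ignition mass of stage 1 = 134,000+15,200 + 18,200+1,450 + 5,520 = 174,370 kg.
Stage 1: m₀ = 174,370 kg, m_f = 174,370 − 134,000 = 40,370 kg; Δv = 259×9.81×ln(4.319) = 2540.8×1.4631 ≈ 3717 m/s.
Stage 2: m₀ = 25,170 kg, m_f = 25,170 − 18,200 = 6,970 kg; Δv = 321×9.81×ln(3.611) = 3149.0×1.2840 ≈ 4043 m/s.
Total Δv = 3717 + 4043 = 7760 m/s.

Δv ≈ 7.76 km/s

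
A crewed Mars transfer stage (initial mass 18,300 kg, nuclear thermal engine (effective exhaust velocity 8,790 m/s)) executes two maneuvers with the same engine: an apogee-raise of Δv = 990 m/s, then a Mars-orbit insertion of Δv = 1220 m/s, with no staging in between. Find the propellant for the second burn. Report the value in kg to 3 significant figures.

After the first burn: m = 18300 × exp(−990/8790.0) = 18300 × 0.89348 = 16,350.7 kg.
After the second burn: m = 16,350.7 × exp(−1220/8790.0) = 16,350.7 × 0.87041 = 14,231.8 kg.
Second-burn propellant = 16,350.7 − 14,231.8 = 2,118.9 kg.

propellant for the second burn ≈ 2120 kg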